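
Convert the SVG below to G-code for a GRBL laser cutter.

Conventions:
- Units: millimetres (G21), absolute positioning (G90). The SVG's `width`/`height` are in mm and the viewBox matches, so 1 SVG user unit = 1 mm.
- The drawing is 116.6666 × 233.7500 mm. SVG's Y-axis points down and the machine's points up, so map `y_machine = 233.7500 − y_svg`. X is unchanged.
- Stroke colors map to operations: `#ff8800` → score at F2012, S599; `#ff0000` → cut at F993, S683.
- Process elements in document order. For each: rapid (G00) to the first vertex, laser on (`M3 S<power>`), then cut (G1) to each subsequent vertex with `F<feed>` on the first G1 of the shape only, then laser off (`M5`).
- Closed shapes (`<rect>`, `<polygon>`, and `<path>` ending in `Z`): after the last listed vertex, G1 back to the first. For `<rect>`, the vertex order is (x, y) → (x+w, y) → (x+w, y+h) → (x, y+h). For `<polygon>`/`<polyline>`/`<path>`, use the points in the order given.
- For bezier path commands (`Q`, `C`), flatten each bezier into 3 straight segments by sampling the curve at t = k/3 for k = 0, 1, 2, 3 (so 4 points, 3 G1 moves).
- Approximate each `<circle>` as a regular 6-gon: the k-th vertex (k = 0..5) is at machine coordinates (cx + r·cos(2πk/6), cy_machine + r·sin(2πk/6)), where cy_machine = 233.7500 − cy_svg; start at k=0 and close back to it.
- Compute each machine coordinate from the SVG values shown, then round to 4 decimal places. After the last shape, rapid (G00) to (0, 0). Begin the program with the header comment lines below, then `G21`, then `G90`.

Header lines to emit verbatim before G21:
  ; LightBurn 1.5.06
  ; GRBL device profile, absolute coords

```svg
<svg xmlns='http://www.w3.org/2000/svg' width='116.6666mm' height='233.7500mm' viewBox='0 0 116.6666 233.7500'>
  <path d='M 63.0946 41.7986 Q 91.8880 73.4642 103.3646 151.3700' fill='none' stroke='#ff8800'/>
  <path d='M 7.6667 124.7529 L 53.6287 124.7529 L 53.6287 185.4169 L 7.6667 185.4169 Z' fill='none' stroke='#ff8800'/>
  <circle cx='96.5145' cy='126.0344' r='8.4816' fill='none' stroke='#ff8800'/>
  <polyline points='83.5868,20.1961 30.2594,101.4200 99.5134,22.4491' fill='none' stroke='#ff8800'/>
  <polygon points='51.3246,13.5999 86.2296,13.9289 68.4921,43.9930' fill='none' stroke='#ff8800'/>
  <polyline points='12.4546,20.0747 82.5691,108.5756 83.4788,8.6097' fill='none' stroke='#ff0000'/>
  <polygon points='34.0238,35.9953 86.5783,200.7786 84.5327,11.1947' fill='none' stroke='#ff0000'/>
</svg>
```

viewBox `0 0 116.6666 233.7500` with mm width/height → 1 unit = 1 mm. Flip: y_m = 233.7500 − y_svg.

**Shape 1** — `<path>` quadratic bezier, stroke `#ff8800` → score (S599, F2012). Control points (SVG): P0=(63.0946,41.7986), P1=(91.8880,73.4642), P2=(103.3646,151.3700); sampled at t=k/3. Machine vertices: (63.0946,191.9514) → (80.3661,165.7032) → (93.7894,129.1794) → (103.3646,82.3800). Open path.

**Shape 2** — `<path>` rectangle, stroke `#ff8800` → score (S599, F2012). Machine vertices: (7.6667,108.9971) → (53.6287,108.9971) → (53.6287,48.3331) → (7.6667,48.3331) → (7.6667,108.9971). Closed: final G1 returns to the first vertex.

**Shape 3** — `<circle>` circle, stroke `#ff8800` → score (S599, F2012). Machine vertices: (104.9961,107.7156) → (100.7553,115.0609) → (92.2737,115.0609) → (88.0329,107.7156) → (92.2737,100.3703) → (100.7553,100.3703) → (104.9961,107.7156). Closed: final G1 returns to the first vertex.

**Shape 4** — `<polyline>` open polyline, stroke `#ff8800` → score (S599, F2012). Machine vertices: (83.5868,213.5539) → (30.2594,132.3300) → (99.5134,211.3009). Open path.

**Shape 5** — `<polygon>` regular polygon, stroke `#ff8800` → score (S599, F2012). Machine vertices: (51.3246,220.1501) → (86.2296,219.8211) → (68.4921,189.7570) → (51.3246,220.1501). Closed: final G1 returns to the first vertex.

**Shape 6** — `<polyline>` open polyline, stroke `#ff0000` → cut (S683, F993). Machine vertices: (12.4546,213.6753) → (82.5691,125.1744) → (83.4788,225.1403). Open path.

**Shape 7** — `<polygon>` closed polygon, stroke `#ff0000` → cut (S683, F993). Machine vertices: (34.0238,197.7547) → (86.5783,32.9714) → (84.5327,222.5553) → (34.0238,197.7547). Closed: final G1 returns to the first vertex.

; LightBurn 1.5.06
; GRBL device profile, absolute coords
G21
G90
G00 X63.0946 Y191.9514
M3 S599
G1 X80.3661 Y165.7032 F2012
G1 X93.7894 Y129.1794
G1 X103.3646 Y82.3800
M5
G00 X7.6667 Y108.9971
M3 S599
G1 X53.6287 Y108.9971 F2012
G1 X53.6287 Y48.3331
G1 X7.6667 Y48.3331
G1 X7.6667 Y108.9971
M5
G00 X104.9961 Y107.7156
M3 S599
G1 X100.7553 Y115.0609 F2012
G1 X92.2737 Y115.0609
G1 X88.0329 Y107.7156
G1 X92.2737 Y100.3703
G1 X100.7553 Y100.3703
G1 X104.9961 Y107.7156
M5
G00 X83.5868 Y213.5539
M3 S599
G1 X30.2594 Y132.3300 F2012
G1 X99.5134 Y211.3009
M5
G00 X51.3246 Y220.1501
M3 S599
G1 X86.2296 Y219.8211 F2012
G1 X68.4921 Y189.7570
G1 X51.3246 Y220.1501
M5
G00 X12.4546 Y213.6753
M3 S683
G1 X82.5691 Y125.1744 F993
G1 X83.4788 Y225.1403
M5
G00 X34.0238 Y197.7547
M3 S683
G1 X86.5783 Y32.9714 F993
G1 X84.5327 Y222.5553
G1 X34.0238 Y197.7547
M5
G00 X0.0000 Y0.0000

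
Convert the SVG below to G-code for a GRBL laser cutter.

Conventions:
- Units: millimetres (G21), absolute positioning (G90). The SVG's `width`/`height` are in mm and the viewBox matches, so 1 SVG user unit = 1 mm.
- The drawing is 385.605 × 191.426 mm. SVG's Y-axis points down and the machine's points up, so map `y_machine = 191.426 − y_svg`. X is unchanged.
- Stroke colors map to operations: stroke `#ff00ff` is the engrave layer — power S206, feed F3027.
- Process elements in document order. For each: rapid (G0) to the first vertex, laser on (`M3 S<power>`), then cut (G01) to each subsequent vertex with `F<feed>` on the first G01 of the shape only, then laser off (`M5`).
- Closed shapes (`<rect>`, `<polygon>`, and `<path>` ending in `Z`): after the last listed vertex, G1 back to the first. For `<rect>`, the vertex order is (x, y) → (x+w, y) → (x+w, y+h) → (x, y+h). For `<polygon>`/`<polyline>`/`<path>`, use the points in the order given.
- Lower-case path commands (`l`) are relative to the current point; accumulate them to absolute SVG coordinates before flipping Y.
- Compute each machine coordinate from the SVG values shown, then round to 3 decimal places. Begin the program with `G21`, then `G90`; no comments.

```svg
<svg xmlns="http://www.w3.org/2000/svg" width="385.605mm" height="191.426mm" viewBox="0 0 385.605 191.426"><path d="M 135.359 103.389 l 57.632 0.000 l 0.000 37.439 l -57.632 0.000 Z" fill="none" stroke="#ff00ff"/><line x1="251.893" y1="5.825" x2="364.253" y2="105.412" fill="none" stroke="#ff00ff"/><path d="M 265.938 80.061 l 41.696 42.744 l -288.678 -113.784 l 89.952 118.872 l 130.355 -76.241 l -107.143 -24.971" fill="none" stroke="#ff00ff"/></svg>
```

G21
G90
G0 X135.359 Y88.037
M3 S206
G01 X192.991 Y88.037 F3027
G01 X192.991 Y50.598
G01 X135.359 Y50.598
G01 X135.359 Y88.037
M5
G0 X251.893 Y185.601
M3 S206
G01 X364.253 Y86.014 F3027
M5
G0 X265.938 Y111.365
M3 S206
G01 X307.634 Y68.621 F3027
G01 X18.956 Y182.405
G01 X108.908 Y63.533
G01 X239.263 Y139.774
G01 X132.120 Y164.745
M5

1 u = 1 mm; y_m = 191.426 − y.

[1] `<path>` rectangle, #ff00ff→engrave S206 F3027: (135.359,88.037) → (192.991,88.037) → (192.991,50.598) → (135.359,50.598) → (135.359,88.037) (closed)

[2] `<line>` line segment, #ff00ff→engrave S206 F3027: (251.893,185.601) → (364.253,86.014)

[3] `<path>` open polyline, #ff00ff→engrave S206 F3027: (265.938,111.365) → (307.634,68.621) → (18.956,182.405) → (108.908,63.533) → (239.263,139.774) → (132.120,164.745)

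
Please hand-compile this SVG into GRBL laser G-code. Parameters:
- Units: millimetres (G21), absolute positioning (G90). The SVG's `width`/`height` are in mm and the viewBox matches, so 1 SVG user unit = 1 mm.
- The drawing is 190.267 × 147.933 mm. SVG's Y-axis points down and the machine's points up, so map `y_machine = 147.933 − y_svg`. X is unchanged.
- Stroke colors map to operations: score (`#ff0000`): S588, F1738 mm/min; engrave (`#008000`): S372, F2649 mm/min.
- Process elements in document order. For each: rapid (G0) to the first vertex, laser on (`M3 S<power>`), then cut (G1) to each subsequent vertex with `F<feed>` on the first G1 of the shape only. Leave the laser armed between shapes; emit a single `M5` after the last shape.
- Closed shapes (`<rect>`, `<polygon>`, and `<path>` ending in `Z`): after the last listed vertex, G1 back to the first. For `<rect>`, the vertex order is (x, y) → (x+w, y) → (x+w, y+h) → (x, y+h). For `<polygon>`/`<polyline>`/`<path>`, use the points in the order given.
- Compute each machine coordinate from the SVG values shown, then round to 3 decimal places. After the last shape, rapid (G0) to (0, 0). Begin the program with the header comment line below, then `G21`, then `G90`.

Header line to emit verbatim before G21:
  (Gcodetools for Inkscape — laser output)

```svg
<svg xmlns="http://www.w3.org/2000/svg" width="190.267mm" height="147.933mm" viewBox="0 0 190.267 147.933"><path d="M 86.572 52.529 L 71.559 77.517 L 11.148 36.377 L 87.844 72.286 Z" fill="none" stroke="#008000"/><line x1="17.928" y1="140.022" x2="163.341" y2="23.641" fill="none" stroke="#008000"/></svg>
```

(Gcodetools for Inkscape — laser output)
G21
G90
G0 X86.572 Y95.404
M3 S372
G1 X71.559 Y70.416 F2649
G1 X11.148 Y111.556
G1 X87.844 Y75.647
G1 X86.572 Y95.404
G0 X17.928 Y7.911
M3 S372
G1 X163.341 Y124.292 F2649
M5
G0 X0.000 Y0.000

1 u = 1 mm; y_m = 147.933 − y.

[1] `<path>` closed polygon, #008000→engrave S372 F2649: (86.572,95.404) → (71.559,70.416) → (11.148,111.556) → (87.844,75.647) → (86.572,95.404) (closed)

[2] `<line>` line segment, #008000→engrave S372 F2649: (17.928,7.911) → (163.341,124.292)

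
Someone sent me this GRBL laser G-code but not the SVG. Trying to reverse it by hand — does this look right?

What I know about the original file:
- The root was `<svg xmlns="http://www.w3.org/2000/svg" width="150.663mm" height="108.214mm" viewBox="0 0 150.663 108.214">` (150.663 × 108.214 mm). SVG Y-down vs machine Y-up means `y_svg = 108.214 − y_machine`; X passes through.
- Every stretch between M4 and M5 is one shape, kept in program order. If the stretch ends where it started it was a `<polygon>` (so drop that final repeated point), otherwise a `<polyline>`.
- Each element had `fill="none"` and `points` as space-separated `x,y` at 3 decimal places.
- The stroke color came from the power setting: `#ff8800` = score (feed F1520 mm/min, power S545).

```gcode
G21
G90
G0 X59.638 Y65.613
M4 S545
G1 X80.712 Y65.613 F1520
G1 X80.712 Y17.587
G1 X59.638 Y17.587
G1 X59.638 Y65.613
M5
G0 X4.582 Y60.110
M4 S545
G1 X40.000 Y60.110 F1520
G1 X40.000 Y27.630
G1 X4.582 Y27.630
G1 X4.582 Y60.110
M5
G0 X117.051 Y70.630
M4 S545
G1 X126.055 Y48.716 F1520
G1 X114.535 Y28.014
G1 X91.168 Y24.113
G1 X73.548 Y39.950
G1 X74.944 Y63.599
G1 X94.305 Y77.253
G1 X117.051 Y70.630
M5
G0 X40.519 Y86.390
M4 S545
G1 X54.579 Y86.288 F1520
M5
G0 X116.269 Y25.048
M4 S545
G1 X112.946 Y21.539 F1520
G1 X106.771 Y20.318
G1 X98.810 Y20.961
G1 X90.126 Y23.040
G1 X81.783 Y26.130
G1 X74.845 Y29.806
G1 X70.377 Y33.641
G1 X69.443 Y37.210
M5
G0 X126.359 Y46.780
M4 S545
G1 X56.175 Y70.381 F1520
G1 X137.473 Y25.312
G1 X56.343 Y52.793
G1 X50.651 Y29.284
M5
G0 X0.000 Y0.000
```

<svg xmlns="http://www.w3.org/2000/svg" width="150.663mm" height="108.214mm" viewBox="0 0 150.663 108.214">
  <polygon points="59.638,42.601 80.712,42.601 80.712,90.627 59.638,90.627" fill="none" stroke="#ff8800"/>
  <polygon points="4.582,48.104 40.000,48.104 40.000,80.584 4.582,80.584" fill="none" stroke="#ff8800"/>
  <polygon points="117.051,37.584 126.055,59.498 114.535,80.200 91.168,84.101 73.548,68.264 74.944,44.615 94.305,30.961" fill="none" stroke="#ff8800"/>
  <polyline points="40.519,21.824 54.579,21.926" fill="none" stroke="#ff8800"/>
  <polyline points="116.269,83.166 112.946,86.675 106.771,87.896 98.810,87.253 90.126,85.174 81.783,82.084 74.845,78.408 70.377,74.573 69.443,71.004" fill="none" stroke="#ff8800"/>
  <polyline points="126.359,61.434 56.175,37.833 137.473,82.902 56.343,55.421 50.651,78.930" fill="none" stroke="#ff8800"/>
</svg>

Each laser-on run becomes one SVG element. Flip Y back into SVG space with y_svg = 108.214 − y_machine. Every run uses S545, so all elements get stroke `#ff8800` (score).

Run 1: The run returns to its start, so emit a `<polygon>` with points (Y-flipped): 59.638,42.601 80.712,42.601 80.712,90.627 59.638,90.627.

Run 2: The run returns to its start, so emit a `<polygon>` with points (Y-flipped): 4.582,48.104 40.000,48.104 40.000,80.584 4.582,80.584.

Run 3: The run returns to its start, so emit a `<polygon>` with points (Y-flipped): 117.051,37.584 126.055,59.498 114.535,80.200 91.168,84.101 73.548,68.264 74.944,44.615 94.305,30.961.

Run 4: The run is open, so emit a `<polyline>` with points (Y-flipped): 40.519,21.824 54.579,21.926.

Run 5: The run is open, so emit a `<polyline>` with points (Y-flipped): 116.269,83.166 112.946,86.675 106.771,87.896 98.810,87.253 90.126,85.174 81.783,82.084 74.845,78.408 70.377,74.573 69.443,71.004.

Run 6: The run is open, so emit a `<polyline>` with points (Y-flipped): 126.359,61.434 56.175,37.833 137.473,82.902 56.343,55.421 50.651,78.930.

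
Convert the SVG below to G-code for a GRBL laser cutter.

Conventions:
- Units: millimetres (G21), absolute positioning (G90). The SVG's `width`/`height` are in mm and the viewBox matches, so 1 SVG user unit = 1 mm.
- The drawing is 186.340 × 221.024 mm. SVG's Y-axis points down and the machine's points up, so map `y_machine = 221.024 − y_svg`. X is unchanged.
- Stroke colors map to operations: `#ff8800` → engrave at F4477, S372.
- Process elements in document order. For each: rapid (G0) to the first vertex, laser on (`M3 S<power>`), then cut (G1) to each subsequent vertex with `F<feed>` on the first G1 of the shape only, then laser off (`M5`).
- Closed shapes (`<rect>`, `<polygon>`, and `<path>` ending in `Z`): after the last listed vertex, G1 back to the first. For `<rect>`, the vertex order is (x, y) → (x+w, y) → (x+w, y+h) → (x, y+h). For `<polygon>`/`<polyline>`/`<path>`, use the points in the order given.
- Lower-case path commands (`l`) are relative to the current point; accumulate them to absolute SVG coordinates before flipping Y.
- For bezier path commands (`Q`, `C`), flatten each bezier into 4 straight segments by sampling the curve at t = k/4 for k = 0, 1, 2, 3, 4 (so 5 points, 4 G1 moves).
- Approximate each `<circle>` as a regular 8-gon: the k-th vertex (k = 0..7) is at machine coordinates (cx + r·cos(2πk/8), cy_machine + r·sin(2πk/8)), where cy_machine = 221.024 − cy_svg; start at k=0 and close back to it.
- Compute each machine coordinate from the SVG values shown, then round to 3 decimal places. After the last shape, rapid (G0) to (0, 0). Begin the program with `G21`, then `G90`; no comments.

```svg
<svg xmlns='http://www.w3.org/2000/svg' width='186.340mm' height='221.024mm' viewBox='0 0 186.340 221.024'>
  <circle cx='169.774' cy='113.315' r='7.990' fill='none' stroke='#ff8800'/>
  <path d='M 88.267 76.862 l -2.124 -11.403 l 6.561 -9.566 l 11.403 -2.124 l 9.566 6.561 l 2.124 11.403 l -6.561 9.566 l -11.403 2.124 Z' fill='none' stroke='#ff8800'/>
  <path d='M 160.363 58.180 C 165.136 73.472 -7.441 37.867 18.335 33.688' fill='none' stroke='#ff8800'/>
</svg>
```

G21
G90
G0 X177.764 Y107.709
M3 S372
G1 X175.424 Y113.359 F4477
G1 X169.774 Y115.699
G1 X164.124 Y113.359
G1 X161.784 Y107.709
G1 X164.124 Y102.059
G1 X169.774 Y99.719
G1 X175.424 Y102.059
G1 X177.764 Y107.709
M5
G0 X88.267 Y144.162
M3 S372
G1 X86.143 Y155.565 F4477
G1 X92.704 Y165.131
G1 X104.107 Y167.255
G1 X113.673 Y160.694
G1 X115.797 Y149.291
G1 X109.236 Y139.725
G1 X97.833 Y137.601
G1 X88.267 Y144.162
M5
G0 X160.363 Y162.844
M3 S372
G1 X136.560 Y159.632 F4477
G1 X81.473 Y167.788
G1 X30.324 Y179.596
G1 X18.335 Y187.336
M5
G0 X0.000 Y0.000

viewBox `0 0 186.340 221.024` with mm width/height → 1 unit = 1 mm. Flip: y_m = 221.024 − y_svg.

**Shape 1** — `<circle>` circle, stroke `#ff8800` → engrave (S372, F4477). Machine vertices: (177.764,107.709) → (175.424,113.359) → (169.774,115.699) → (164.124,113.359) → (161.784,107.709) → (164.124,102.059) → (169.774,99.719) → (175.424,102.059) → (177.764,107.709). Closed: final G1 returns to the first vertex.

**Shape 2** — `<path>` regular polygon, stroke `#ff8800` → engrave (S372, F4477). Machine vertices: (88.267,144.162) → (86.143,155.565) → (92.704,165.131) → (104.107,167.255) → (113.673,160.694) → (115.797,149.291) → (109.236,139.725) → (97.833,137.601) → (88.267,144.162). Closed: final G1 returns to the first vertex.

**Shape 3** — `<path>` cubic bezier, stroke `#ff8800` → engrave (S372, F4477). Control points (SVG): P0=(160.363,58.180), P1=(165.136,73.472), P2=(-7.441,37.867), P3=(18.335,33.688); sampled at t=k/4. Machine vertices: (160.363,162.844) → (136.560,159.632) → (81.473,167.788) → (30.324,179.596) → (18.335,187.336). Open path.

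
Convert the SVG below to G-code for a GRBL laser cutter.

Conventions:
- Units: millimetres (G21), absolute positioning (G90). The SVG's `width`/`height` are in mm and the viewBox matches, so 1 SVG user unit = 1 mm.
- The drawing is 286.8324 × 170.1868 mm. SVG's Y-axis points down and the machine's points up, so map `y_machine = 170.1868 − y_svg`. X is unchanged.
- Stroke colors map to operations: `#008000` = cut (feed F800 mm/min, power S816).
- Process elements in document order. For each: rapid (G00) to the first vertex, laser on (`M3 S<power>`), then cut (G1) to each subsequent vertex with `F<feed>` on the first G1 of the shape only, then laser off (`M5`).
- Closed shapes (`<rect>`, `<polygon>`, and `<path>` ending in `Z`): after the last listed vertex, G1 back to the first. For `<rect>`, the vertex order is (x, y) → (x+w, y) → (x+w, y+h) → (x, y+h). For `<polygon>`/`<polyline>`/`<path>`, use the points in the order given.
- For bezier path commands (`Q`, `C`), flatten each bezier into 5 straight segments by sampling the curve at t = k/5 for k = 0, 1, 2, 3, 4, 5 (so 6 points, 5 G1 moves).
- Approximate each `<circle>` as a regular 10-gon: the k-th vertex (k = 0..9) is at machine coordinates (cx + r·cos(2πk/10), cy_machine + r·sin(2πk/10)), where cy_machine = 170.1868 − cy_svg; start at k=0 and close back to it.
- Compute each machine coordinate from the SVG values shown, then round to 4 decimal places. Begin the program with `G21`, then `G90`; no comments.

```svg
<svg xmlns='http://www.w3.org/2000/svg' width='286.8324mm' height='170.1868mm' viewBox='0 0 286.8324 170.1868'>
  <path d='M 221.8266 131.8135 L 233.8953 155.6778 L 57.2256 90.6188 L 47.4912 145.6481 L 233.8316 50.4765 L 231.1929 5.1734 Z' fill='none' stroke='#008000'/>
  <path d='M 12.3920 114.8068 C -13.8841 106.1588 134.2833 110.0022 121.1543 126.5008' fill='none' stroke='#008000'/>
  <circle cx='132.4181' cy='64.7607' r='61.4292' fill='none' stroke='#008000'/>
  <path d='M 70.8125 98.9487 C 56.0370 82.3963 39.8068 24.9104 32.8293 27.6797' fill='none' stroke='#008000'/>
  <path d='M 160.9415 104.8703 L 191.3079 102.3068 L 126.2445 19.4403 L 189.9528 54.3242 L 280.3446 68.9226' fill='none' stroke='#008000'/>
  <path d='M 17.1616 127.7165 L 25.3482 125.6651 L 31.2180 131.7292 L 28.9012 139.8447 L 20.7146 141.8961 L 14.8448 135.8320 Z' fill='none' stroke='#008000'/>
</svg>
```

viewBox `0 0 286.8324 170.1868` with mm width/height → 1 unit = 1 mm. Flip: y_m = 170.1868 − y_svg.

**Shape 1** — `<path>` closed polygon, stroke `#008000` → cut (S816, F800). Machine vertices: (221.8266,38.3733) → (233.8953,14.5090) → (57.2256,79.5680) → (47.4912,24.5387) → (233.8316,119.7103) → (231.1929,165.0134) → (221.8266,38.3733). Closed: final G1 returns to the first vertex.

**Shape 2** — `<path>` cubic bezier, stroke `#008000` → cut (S816, F800). Control points (SVG): P0=(12.3920,114.8068), P1=(-13.8841,106.1588), P2=(134.2833,110.0022), P3=(121.1543,126.5008); sampled at t=k/5. Machine vertices: (12.3920,55.3800) → (14.8736,59.0685) → (43.1062,59.7512) → (80.9742,57.4203) → (112.3621,52.0678) → (121.1543,43.6860). Open path.

**Shape 3** — `<circle>` circle, stroke `#008000` → cut (S816, F800). Machine vertices: (193.8473,105.4261) → (182.1154,141.5333) → (151.4008,163.8487) → (113.4354,163.8487) → (82.7208,141.5333) → (70.9889,105.4261) → (82.7208,69.3189) → (113.4354,47.0035) → (151.4008,47.0035) → (182.1154,69.3189) → (193.8473,105.4261). Closed: final G1 returns to the first vertex.

**Shape 4** — `<path>` cubic bezier, stroke `#008000` → cut (S816, F800). Control points (SVG): P0=(70.8125,98.9487), P1=(56.0370,82.3963), P2=(39.8068,24.9104), P3=(32.8293,27.6797); sampled at t=k/5. Machine vertices: (70.8125,71.2381) → (61.8583,85.2721) → (53.0689,104.2730) → (44.9583,123.3838) → (38.0405,137.7476) → (32.8293,142.5071). Open path.

**Shape 5** — `<path>` open polyline, stroke `#008000` → cut (S816, F800). Machine vertices: (160.9415,65.3165) → (191.3079,67.8800) → (126.2445,150.7465) → (189.9528,115.8626) → (280.3446,101.2642). Open path.

**Shape 6** — `<path>` regular polygon, stroke `#008000` → cut (S816, F800). Machine vertices: (17.1616,42.4703) → (25.3482,44.5217) → (31.2180,38.4576) → (28.9012,30.3421) → (20.7146,28.2907) → (14.8448,34.3548) → (17.1616,42.4703). Closed: final G1 returns to the first vertex.

G21
G90
G00 X221.8266 Y38.3733
M3 S816
G1 X233.8953 Y14.5090 F800
G1 X57.2256 Y79.5680
G1 X47.4912 Y24.5387
G1 X233.8316 Y119.7103
G1 X231.1929 Y165.0134
G1 X221.8266 Y38.3733
M5
G00 X12.3920 Y55.3800
M3 S816
G1 X14.8736 Y59.0685 F800
G1 X43.1062 Y59.7512
G1 X80.9742 Y57.4203
G1 X112.3621 Y52.0678
G1 X121.1543 Y43.6860
M5
G00 X193.8473 Y105.4261
M3 S816
G1 X182.1154 Y141.5333 F800
G1 X151.4008 Y163.8487
G1 X113.4354 Y163.8487
G1 X82.7208 Y141.5333
G1 X70.9889 Y105.4261
G1 X82.7208 Y69.3189
G1 X113.4354 Y47.0035
G1 X151.4008 Y47.0035
G1 X182.1154 Y69.3189
G1 X193.8473 Y105.4261
M5
G00 X70.8125 Y71.2381
M3 S816
G1 X61.8583 Y85.2721 F800
G1 X53.0689 Y104.2730
G1 X44.9583 Y123.3838
G1 X38.0405 Y137.7476
G1 X32.8293 Y142.5071
M5
G00 X160.9415 Y65.3165
M3 S816
G1 X191.3079 Y67.8800 F800
G1 X126.2445 Y150.7465
G1 X189.9528 Y115.8626
G1 X280.3446 Y101.2642
M5
G00 X17.1616 Y42.4703
M3 S816
G1 X25.3482 Y44.5217 F800
G1 X31.2180 Y38.4576
G1 X28.9012 Y30.3421
G1 X20.7146 Y28.2907
G1 X14.8448 Y34.3548
G1 X17.1616 Y42.4703
M5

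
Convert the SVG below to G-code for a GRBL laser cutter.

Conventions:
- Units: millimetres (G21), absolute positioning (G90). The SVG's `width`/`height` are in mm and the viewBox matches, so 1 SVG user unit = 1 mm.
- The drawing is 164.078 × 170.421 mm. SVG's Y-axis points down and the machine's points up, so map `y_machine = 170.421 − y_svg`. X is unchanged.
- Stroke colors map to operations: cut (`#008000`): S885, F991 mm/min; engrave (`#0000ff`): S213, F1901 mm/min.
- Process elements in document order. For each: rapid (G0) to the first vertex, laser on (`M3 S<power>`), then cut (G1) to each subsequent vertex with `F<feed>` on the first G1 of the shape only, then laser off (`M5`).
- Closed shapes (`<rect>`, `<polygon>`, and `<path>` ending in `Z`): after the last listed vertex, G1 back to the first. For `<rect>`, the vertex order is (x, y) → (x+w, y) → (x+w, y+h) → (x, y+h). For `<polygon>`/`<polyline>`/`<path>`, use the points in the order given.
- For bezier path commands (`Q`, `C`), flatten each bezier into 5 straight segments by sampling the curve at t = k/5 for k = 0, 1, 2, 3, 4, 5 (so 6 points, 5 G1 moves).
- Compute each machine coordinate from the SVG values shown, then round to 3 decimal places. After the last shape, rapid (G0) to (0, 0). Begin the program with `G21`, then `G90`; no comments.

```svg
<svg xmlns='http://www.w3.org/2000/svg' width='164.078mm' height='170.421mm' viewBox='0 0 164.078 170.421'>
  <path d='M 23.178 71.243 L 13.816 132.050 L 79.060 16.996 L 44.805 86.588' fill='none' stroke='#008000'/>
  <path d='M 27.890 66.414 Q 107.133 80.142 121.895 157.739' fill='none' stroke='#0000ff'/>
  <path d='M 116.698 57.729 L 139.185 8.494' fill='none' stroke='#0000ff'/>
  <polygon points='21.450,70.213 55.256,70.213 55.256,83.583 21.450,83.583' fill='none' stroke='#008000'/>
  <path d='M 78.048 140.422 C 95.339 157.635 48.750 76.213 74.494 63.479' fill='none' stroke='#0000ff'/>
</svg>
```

Since the viewBox matches the mm dimensions, user units are millimetres directly. The only transform is the Y-flip y_m = 170.421 − y_svg.

Shape 1 is a open polyline drawn with `<path>`. Its stroke #008000 means cut at S885, F991. After flipping Y the toolpath is (23.178,99.178) → (13.816,38.371) → (79.060,153.425) → (44.805,83.833).

Shape 2 is a quadratic bezier drawn with `<path>`. Its stroke #0000ff means engrave at S213, F1901. After flipping Y the toolpath is (27.890,104.007) → (57.008,95.961) → (80.967,82.806) → (99.768,64.541) → (113.411,41.166) → (121.895,12.682).

Shape 3 is a line segment drawn with `<path>`. Its stroke #0000ff means engrave at S213, F1901. After flipping Y the toolpath is (116.698,112.692) → (139.185,161.927).

Shape 4 is a rectangle drawn with `<polygon>`. Its stroke #008000 means cut at S885, F991. After flipping Y the toolpath is (21.450,100.208) → (55.256,100.208) → (55.256,86.838) → (21.450,86.838) → (21.450,100.208), returning to the start.

Shape 5 is a cubic bezier drawn with `<path>`. Its stroke #0000ff means engrave at S213, F1901. After flipping Y the toolpath is (78.048,29.999) → (81.847,30.169) → (76.852,45.980) → (69.603,69.400) → (66.638,92.398) → (74.494,106.942).

G21
G90
G0 X23.178 Y99.178
M3 S885
G1 X13.816 Y38.371 F991
G1 X79.060 Y153.425
G1 X44.805 Y83.833
M5
G0 X27.890 Y104.007
M3 S213
G1 X57.008 Y95.961 F1901
G1 X80.967 Y82.806
G1 X99.768 Y64.541
G1 X113.411 Y41.166
G1 X121.895 Y12.682
M5
G0 X116.698 Y112.692
M3 S213
G1 X139.185 Y161.927 F1901
M5
G0 X21.450 Y100.208
M3 S885
G1 X55.256 Y100.208 F991
G1 X55.256 Y86.838
G1 X21.450 Y86.838
G1 X21.450 Y100.208
M5
G0 X78.048 Y29.999
M3 S213
G1 X81.847 Y30.169 F1901
G1 X76.852 Y45.980
G1 X69.603 Y69.400
G1 X66.638 Y92.398
G1 X74.494 Y106.942
M5
G0 X0.000 Y0.000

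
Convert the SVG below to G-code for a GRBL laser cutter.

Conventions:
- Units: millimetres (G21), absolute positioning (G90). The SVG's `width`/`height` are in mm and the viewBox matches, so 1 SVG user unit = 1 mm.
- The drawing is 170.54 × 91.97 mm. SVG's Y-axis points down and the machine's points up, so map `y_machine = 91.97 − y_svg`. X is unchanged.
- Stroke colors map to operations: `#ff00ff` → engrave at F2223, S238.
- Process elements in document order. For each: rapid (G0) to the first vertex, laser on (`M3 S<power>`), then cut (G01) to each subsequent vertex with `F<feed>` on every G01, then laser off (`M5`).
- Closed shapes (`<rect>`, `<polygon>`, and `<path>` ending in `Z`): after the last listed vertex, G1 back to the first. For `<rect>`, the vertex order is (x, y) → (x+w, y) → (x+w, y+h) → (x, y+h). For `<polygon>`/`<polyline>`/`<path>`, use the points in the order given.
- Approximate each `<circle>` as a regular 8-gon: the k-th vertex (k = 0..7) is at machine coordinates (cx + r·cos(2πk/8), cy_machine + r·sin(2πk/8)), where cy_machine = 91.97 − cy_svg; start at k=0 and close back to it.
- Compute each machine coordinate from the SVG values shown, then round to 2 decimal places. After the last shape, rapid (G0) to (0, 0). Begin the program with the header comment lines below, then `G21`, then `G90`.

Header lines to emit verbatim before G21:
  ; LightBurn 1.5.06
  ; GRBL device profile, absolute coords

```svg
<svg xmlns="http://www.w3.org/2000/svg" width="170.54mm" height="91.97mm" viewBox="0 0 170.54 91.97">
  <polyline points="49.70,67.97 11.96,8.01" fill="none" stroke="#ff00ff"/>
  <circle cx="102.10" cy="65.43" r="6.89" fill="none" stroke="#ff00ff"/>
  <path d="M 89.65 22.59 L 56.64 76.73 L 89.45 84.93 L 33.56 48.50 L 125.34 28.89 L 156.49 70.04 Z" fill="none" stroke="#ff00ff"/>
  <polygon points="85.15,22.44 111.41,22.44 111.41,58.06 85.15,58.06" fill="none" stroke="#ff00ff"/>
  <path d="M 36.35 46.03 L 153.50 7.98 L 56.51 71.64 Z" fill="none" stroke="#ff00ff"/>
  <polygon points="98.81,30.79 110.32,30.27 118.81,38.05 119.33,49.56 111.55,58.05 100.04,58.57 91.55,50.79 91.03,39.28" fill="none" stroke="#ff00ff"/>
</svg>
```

; LightBurn 1.5.06
; GRBL device profile, absolute coords
G21
G90
G0 X49.70 Y24.00
M3 S238
G01 X11.96 Y83.96 F2223
M5
G0 X108.99 Y26.54
M3 S238
G01 X106.97 Y31.41 F2223
G01 X102.10 Y33.43 F2223
G01 X97.23 Y31.41 F2223
G01 X95.21 Y26.54 F2223
G01 X97.23 Y21.67 F2223
G01 X102.10 Y19.65 F2223
G01 X106.97 Y21.67 F2223
G01 X108.99 Y26.54 F2223
M5
G0 X89.65 Y69.38
M3 S238
G01 X56.64 Y15.24 F2223
G01 X89.45 Y7.04 F2223
G01 X33.56 Y43.47 F2223
G01 X125.34 Y63.08 F2223
G01 X156.49 Y21.93 F2223
G01 X89.65 Y69.38 F2223
M5
G0 X85.15 Y69.53
M3 S238
G01 X111.41 Y69.53 F2223
G01 X111.41 Y33.91 F2223
G01 X85.15 Y33.91 F2223
G01 X85.15 Y69.53 F2223
M5
G0 X36.35 Y45.94
M3 S238
G01 X153.50 Y83.99 F2223
G01 X56.51 Y20.33 F2223
G01 X36.35 Y45.94 F2223
M5
G0 X98.81 Y61.18
M3 S238
G01 X110.32 Y61.70 F2223
G01 X118.81 Y53.92 F2223
G01 X119.33 Y42.41 F2223
G01 X111.55 Y33.92 F2223
G01 X100.04 Y33.40 F2223
G01 X91.55 Y41.18 F2223
G01 X91.03 Y52.69 F2223
G01 X98.81 Y61.18 F2223
M5
G0 X0.00 Y0.00

1 u = 1 mm; y_m = 91.97 − y.

[1] `<polyline>` line segment, #ff00ff→engrave S238 F2223: (49.70,24.00) → (11.96,83.96)

[2] `<circle>` circle, #ff00ff→engrave S238 F2223: (108.99,26.54) → (106.97,31.41) → (102.10,33.43) → (97.23,31.41) → (95.21,26.54) → (97.23,21.67) → (102.10,19.65) → (106.97,21.67) → (108.99,26.54) (closed)

[3] `<path>` closed polygon, #ff00ff→engrave S238 F2223: (89.65,69.38) → (56.64,15.24) → (89.45,7.04) → (33.56,43.47) → (125.34,63.08) → (156.49,21.93) → (89.65,69.38) (closed)

[4] `<polygon>` rectangle, #ff00ff→engrave S238 F2223: (85.15,69.53) → (111.41,69.53) → (111.41,33.91) → (85.15,33.91) → (85.15,69.53) (closed)

[5] `<path>` closed polygon, #ff00ff→engrave S238 F2223: (36.35,45.94) → (153.50,83.99) → (56.51,20.33) → (36.35,45.94) (closed)

[6] `<polygon>` regular polygon, #ff00ff→engrave S238 F2223: (98.81,61.18) → (110.32,61.70) → (118.81,53.92) → (119.33,42.41) → (111.55,33.92) → (100.04,33.40) → (91.55,41.18) → (91.03,52.69) → (98.81,61.18) (closed)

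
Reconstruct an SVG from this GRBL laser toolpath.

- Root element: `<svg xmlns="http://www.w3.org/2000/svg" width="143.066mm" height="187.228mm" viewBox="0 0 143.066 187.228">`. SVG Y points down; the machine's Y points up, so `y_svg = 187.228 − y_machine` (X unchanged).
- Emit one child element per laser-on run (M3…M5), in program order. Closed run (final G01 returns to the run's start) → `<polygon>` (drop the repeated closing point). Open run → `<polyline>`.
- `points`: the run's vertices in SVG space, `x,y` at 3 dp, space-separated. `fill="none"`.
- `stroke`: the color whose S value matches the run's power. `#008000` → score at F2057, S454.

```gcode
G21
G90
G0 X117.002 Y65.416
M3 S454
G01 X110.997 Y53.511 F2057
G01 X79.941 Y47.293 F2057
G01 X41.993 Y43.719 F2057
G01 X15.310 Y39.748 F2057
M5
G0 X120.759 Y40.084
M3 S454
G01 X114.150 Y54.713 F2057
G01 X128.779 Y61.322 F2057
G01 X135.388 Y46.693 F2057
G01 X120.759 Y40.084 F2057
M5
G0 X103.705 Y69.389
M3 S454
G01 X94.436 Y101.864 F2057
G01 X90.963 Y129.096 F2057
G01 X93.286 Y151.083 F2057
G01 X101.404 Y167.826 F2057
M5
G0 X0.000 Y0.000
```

<svg xmlns="http://www.w3.org/2000/svg" width="143.066mm" height="187.228mm" viewBox="0 0 143.066 187.228">
  <polyline points="117.002,121.812 110.997,133.717 79.941,139.935 41.993,143.509 15.310,147.480" fill="none" stroke="#008000"/>
  <polygon points="120.759,147.144 114.150,132.515 128.779,125.906 135.388,140.535" fill="none" stroke="#008000"/>
  <polyline points="103.705,117.839 94.436,85.364 90.963,58.132 93.286,36.145 101.404,19.402" fill="none" stroke="#008000"/>
</svg>

Each laser-on run becomes one SVG element. Flip Y back into SVG space with y_svg = 187.228 − y_machine. Every run uses S454, so all elements get stroke `#008000` (score).

Run 1: The run is open, so emit a `<polyline>` with points (Y-flipped): 117.002,121.812 110.997,133.717 79.941,139.935 41.993,143.509 15.310,147.480.

Run 2: The run returns to its start, so emit a `<polygon>` with points (Y-flipped): 120.759,147.144 114.150,132.515 128.779,125.906 135.388,140.535.

Run 3: The run is open, so emit a `<polyline>` with points (Y-flipped): 103.705,117.839 94.436,85.364 90.963,58.132 93.286,36.145 101.404,19.402.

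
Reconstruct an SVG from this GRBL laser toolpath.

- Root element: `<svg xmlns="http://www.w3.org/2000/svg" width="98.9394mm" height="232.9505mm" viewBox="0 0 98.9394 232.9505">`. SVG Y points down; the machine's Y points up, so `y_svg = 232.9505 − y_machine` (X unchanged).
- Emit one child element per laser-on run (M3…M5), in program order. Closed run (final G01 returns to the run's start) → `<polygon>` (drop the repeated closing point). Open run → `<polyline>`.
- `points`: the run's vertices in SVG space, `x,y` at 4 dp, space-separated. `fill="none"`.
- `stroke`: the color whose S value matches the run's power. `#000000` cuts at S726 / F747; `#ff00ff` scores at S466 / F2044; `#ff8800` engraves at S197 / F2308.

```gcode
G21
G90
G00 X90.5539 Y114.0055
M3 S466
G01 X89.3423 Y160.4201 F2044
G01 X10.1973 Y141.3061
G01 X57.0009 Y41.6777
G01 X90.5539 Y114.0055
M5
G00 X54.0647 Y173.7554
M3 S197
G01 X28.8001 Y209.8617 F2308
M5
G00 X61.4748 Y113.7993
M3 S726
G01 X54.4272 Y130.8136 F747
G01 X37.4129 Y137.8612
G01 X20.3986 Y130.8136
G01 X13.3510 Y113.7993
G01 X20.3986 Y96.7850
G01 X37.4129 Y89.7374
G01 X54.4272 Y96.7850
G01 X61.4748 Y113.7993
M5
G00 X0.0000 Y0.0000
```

y_svg = 232.9505 − y_m.

[1] S466→`#ff00ff` (score); closed run; points: 90.5539,118.9450 89.3423,72.5304 10.1973,91.6444 57.0009,191.2728

[2] S197→`#ff8800` (engrave); open run; points: 54.0647,59.1951 28.8001,23.0888

[3] S726→`#000000` (cut); closed run; points: 61.4748,119.1512 54.4272,102.1369 37.4129,95.0893 20.3986,102.1369 13.3510,119.1512 20.3986,136.1655 37.4129,143.2131 54.4272,136.1655

<svg xmlns="http://www.w3.org/2000/svg" width="98.9394mm" height="232.9505mm" viewBox="0 0 98.9394 232.9505">
  <polygon points="90.5539,118.9450 89.3423,72.5304 10.1973,91.6444 57.0009,191.2728" fill="none" stroke="#ff00ff"/>
  <polyline points="54.0647,59.1951 28.8001,23.0888" fill="none" stroke="#ff8800"/>
  <polygon points="61.4748,119.1512 54.4272,102.1369 37.4129,95.0893 20.3986,102.1369 13.3510,119.1512 20.3986,136.1655 37.4129,143.2131 54.4272,136.1655" fill="none" stroke="#000000"/>
</svg>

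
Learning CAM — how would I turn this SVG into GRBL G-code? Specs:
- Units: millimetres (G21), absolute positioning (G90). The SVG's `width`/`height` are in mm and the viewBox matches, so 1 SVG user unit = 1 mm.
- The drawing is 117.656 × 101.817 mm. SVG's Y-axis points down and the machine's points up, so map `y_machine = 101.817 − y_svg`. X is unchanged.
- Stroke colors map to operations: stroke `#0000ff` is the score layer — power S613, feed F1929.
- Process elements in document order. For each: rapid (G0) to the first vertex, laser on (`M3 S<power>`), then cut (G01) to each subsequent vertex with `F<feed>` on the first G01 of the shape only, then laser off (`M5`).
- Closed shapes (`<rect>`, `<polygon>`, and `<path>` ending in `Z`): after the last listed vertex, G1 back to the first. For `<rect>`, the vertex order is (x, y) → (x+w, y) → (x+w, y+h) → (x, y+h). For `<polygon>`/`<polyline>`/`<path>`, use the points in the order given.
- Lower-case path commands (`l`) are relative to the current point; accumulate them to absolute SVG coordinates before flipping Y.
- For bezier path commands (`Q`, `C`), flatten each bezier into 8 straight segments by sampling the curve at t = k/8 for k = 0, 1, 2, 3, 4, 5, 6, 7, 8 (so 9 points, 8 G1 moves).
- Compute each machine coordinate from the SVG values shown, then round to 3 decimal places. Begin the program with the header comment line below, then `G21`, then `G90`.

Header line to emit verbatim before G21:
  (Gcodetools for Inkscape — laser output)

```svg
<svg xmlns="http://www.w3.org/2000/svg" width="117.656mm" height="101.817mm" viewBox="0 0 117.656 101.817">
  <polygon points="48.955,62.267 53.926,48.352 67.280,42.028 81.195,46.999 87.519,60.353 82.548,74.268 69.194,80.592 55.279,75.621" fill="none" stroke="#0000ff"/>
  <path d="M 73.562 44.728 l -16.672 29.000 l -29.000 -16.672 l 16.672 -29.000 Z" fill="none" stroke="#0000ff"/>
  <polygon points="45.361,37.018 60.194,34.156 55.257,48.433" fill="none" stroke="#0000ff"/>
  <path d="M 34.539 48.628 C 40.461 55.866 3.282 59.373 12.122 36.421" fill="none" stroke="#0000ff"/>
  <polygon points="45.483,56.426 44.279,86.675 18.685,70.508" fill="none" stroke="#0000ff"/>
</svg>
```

1 u = 1 mm; y_m = 101.817 − y.

[1] `<polygon>` regular polygon, #0000ff→score S613 F1929: (48.955,39.550) → (53.926,53.465) → (67.280,59.789) → (81.195,54.818) → (87.519,41.464) → (82.548,27.549) → (69.194,21.225) → (55.279,26.196) → (48.955,39.550) (closed)

[2] `<path>` regular polygon, #0000ff→score S613 F1929: (73.562,57.089) → (56.890,28.089) → (27.890,44.761) → (44.562,73.761) → (73.562,57.089) (closed)

[3] `<polygon>` regular polygon, #0000ff→score S613 F1929: (45.361,64.799) → (60.194,67.661) → (55.257,53.384) → (45.361,64.799) (closed)

[4] `<path>` cubic bezier, #0000ff→score S613 F1929: (34.539,53.189) → (34.913,50.694) → (32.292,48.815) → (27.718,47.819) → (22.236,47.971) → (16.892,49.539) → (12.728,52.788) → (10.790,57.985) → (12.122,65.396)

[5] `<polygon>` regular polygon, #0000ff→score S613 F1929: (45.483,45.391) → (44.279,15.142) → (18.685,31.309) → (45.483,45.391) (closed)

(Gcodetools for Inkscape — laser output)
G21
G90
G0 X48.955 Y39.550
M3 S613
G01 X53.926 Y53.465 F1929
G01 X67.280 Y59.789
G01 X81.195 Y54.818
G01 X87.519 Y41.464
G01 X82.548 Y27.549
G01 X69.194 Y21.225
G01 X55.279 Y26.196
G01 X48.955 Y39.550
M5
G0 X73.562 Y57.089
M3 S613
G01 X56.890 Y28.089 F1929
G01 X27.890 Y44.761
G01 X44.562 Y73.761
G01 X73.562 Y57.089
M5
G0 X45.361 Y64.799
M3 S613
G01 X60.194 Y67.661 F1929
G01 X55.257 Y53.384
G01 X45.361 Y64.799
M5
G0 X34.539 Y53.189
M3 S613
G01 X34.913 Y50.694 F1929
G01 X32.292 Y48.815
G01 X27.718 Y47.819
G01 X22.236 Y47.971
G01 X16.892 Y49.539
G01 X12.728 Y52.788
G01 X10.790 Y57.985
G01 X12.122 Y65.396
M5
G0 X45.483 Y45.391
M3 S613
G01 X44.279 Y15.142 F1929
G01 X18.685 Y31.309
G01 X45.483 Y45.391
M5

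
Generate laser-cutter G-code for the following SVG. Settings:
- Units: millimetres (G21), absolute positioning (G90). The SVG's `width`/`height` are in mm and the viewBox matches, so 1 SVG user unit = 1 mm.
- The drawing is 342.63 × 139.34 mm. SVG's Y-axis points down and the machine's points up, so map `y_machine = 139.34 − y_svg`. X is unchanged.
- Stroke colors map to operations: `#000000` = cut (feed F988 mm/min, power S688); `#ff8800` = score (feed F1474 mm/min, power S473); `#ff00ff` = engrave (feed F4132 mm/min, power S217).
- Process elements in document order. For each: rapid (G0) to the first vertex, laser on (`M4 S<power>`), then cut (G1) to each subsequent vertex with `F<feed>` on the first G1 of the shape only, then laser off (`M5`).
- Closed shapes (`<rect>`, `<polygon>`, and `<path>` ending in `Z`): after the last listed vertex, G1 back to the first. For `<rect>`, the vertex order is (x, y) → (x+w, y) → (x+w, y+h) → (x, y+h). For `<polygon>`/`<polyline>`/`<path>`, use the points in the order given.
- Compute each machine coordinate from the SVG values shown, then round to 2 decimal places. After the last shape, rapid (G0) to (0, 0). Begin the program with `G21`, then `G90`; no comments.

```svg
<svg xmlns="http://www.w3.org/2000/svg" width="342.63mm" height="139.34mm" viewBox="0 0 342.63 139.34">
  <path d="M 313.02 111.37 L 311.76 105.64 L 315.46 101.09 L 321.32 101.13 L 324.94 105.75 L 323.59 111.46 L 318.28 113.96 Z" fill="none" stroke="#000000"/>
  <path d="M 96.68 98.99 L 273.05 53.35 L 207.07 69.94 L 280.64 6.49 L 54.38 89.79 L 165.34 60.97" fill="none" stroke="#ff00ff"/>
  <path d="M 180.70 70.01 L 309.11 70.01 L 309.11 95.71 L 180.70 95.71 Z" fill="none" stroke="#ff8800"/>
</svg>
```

Since the viewBox matches the mm dimensions, user units are millimetres directly. The only transform is the Y-flip y_m = 139.34 − y_svg.

Shape 1 is a regular polygon drawn with `<path>`. Its stroke #000000 means cut at S688, F988. After flipping Y the toolpath is (313.02,27.97) → (311.76,33.70) → (315.46,38.25) → (321.32,38.21) → (324.94,33.59) → (323.59,27.88) → (318.28,25.38) → (313.02,27.97), returning to the start.

Shape 2 is a open polyline drawn with `<path>`. Its stroke #ff00ff means engrave at S217, F4132. After flipping Y the toolpath is (96.68,40.35) → (273.05,85.99) → (207.07,69.40) → (280.64,132.85) → (54.38,49.55) → (165.34,78.37).

Shape 3 is a rectangle drawn with `<path>`. Its stroke #ff8800 means score at S473, F1474. After flipping Y the toolpath is (180.70,69.33) → (309.11,69.33) → (309.11,43.63) → (180.70,43.63) → (180.70,69.33), returning to the start.

G21
G90
G0 X313.02 Y27.97
M4 S688
G1 X311.76 Y33.70 F988
G1 X315.46 Y38.25
G1 X321.32 Y38.21
G1 X324.94 Y33.59
G1 X323.59 Y27.88
G1 X318.28 Y25.38
G1 X313.02 Y27.97
M5
G0 X96.68 Y40.35
M4 S217
G1 X273.05 Y85.99 F4132
G1 X207.07 Y69.40
G1 X280.64 Y132.85
G1 X54.38 Y49.55
G1 X165.34 Y78.37
M5
G0 X180.70 Y69.33
M4 S473
G1 X309.11 Y69.33 F1474
G1 X309.11 Y43.63
G1 X180.70 Y43.63
G1 X180.70 Y69.33
M5
G0 X0.00 Y0.00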